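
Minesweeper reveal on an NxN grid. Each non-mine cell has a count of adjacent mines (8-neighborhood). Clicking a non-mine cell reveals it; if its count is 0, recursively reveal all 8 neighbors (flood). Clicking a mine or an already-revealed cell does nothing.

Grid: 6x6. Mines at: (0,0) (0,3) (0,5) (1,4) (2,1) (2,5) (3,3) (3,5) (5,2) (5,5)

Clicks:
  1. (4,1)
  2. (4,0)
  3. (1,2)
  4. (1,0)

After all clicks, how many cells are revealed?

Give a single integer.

Click 1 (4,1) count=1: revealed 1 new [(4,1)] -> total=1
Click 2 (4,0) count=0: revealed 5 new [(3,0) (3,1) (4,0) (5,0) (5,1)] -> total=6
Click 3 (1,2) count=2: revealed 1 new [(1,2)] -> total=7
Click 4 (1,0) count=2: revealed 1 new [(1,0)] -> total=8

Answer: 8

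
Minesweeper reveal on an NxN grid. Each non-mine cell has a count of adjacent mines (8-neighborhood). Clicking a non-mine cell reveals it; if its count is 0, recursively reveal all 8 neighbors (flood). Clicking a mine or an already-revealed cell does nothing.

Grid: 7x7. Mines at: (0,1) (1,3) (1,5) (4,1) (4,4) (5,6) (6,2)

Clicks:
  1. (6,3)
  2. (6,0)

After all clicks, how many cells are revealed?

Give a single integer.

Click 1 (6,3) count=1: revealed 1 new [(6,3)] -> total=1
Click 2 (6,0) count=0: revealed 4 new [(5,0) (5,1) (6,0) (6,1)] -> total=5

Answer: 5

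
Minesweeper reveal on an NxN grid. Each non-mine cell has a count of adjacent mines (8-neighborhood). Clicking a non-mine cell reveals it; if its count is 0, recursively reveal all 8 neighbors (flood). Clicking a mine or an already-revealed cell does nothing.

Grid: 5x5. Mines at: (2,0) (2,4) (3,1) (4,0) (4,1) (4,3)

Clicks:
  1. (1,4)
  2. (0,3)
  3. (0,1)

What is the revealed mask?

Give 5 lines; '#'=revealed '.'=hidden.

Answer: #####
#####
.###.
.....
.....

Derivation:
Click 1 (1,4) count=1: revealed 1 new [(1,4)] -> total=1
Click 2 (0,3) count=0: revealed 12 new [(0,0) (0,1) (0,2) (0,3) (0,4) (1,0) (1,1) (1,2) (1,3) (2,1) (2,2) (2,3)] -> total=13
Click 3 (0,1) count=0: revealed 0 new [(none)] -> total=13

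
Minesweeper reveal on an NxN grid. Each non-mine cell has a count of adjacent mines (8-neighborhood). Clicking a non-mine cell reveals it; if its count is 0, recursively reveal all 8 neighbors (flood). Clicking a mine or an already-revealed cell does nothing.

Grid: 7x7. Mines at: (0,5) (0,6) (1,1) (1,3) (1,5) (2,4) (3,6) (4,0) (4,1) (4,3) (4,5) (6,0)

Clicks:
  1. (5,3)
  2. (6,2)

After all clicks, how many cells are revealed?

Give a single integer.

Click 1 (5,3) count=1: revealed 1 new [(5,3)] -> total=1
Click 2 (6,2) count=0: revealed 11 new [(5,1) (5,2) (5,4) (5,5) (5,6) (6,1) (6,2) (6,3) (6,4) (6,5) (6,6)] -> total=12

Answer: 12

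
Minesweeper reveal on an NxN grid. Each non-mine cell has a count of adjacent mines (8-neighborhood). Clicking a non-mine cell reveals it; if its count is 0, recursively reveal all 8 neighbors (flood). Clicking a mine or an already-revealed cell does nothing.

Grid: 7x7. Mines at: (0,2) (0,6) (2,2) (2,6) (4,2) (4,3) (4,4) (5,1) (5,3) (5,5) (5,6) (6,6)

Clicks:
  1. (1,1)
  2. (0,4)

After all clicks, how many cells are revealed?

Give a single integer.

Answer: 13

Derivation:
Click 1 (1,1) count=2: revealed 1 new [(1,1)] -> total=1
Click 2 (0,4) count=0: revealed 12 new [(0,3) (0,4) (0,5) (1,3) (1,4) (1,5) (2,3) (2,4) (2,5) (3,3) (3,4) (3,5)] -> total=13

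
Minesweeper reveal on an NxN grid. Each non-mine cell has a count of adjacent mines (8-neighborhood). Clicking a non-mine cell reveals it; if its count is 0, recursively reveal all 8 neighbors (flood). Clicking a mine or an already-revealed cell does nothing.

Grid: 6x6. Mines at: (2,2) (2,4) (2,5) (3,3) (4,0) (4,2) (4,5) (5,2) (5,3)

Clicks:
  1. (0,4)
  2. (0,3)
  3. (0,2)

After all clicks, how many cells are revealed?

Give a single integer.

Click 1 (0,4) count=0: revealed 16 new [(0,0) (0,1) (0,2) (0,3) (0,4) (0,5) (1,0) (1,1) (1,2) (1,3) (1,4) (1,5) (2,0) (2,1) (3,0) (3,1)] -> total=16
Click 2 (0,3) count=0: revealed 0 new [(none)] -> total=16
Click 3 (0,2) count=0: revealed 0 new [(none)] -> total=16

Answer: 16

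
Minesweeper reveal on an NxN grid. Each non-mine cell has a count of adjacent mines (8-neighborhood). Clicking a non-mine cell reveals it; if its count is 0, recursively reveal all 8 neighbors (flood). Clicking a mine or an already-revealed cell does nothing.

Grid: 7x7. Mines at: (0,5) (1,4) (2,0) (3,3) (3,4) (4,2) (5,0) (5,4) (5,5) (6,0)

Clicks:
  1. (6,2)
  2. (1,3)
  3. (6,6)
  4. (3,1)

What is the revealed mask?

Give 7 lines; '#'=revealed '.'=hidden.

Answer: .......
...#...
.......
.#.....
.......
.###...
.###..#

Derivation:
Click 1 (6,2) count=0: revealed 6 new [(5,1) (5,2) (5,3) (6,1) (6,2) (6,3)] -> total=6
Click 2 (1,3) count=1: revealed 1 new [(1,3)] -> total=7
Click 3 (6,6) count=1: revealed 1 new [(6,6)] -> total=8
Click 4 (3,1) count=2: revealed 1 new [(3,1)] -> total=9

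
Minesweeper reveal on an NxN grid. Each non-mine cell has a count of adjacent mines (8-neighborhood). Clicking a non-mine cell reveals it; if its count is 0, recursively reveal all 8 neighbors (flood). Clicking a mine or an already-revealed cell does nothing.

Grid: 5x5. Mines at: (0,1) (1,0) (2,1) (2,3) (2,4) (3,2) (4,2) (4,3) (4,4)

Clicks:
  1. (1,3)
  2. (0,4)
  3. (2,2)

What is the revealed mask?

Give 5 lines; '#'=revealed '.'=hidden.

Answer: ..###
..###
..#..
.....
.....

Derivation:
Click 1 (1,3) count=2: revealed 1 new [(1,3)] -> total=1
Click 2 (0,4) count=0: revealed 5 new [(0,2) (0,3) (0,4) (1,2) (1,4)] -> total=6
Click 3 (2,2) count=3: revealed 1 new [(2,2)] -> total=7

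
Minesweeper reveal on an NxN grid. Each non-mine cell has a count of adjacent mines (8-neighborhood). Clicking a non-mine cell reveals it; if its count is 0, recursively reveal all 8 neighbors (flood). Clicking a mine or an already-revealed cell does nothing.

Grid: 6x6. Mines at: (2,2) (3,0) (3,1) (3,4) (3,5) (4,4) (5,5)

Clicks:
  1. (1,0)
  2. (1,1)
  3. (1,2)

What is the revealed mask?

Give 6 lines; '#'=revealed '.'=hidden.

Answer: ######
######
##.###
......
......
......

Derivation:
Click 1 (1,0) count=0: revealed 17 new [(0,0) (0,1) (0,2) (0,3) (0,4) (0,5) (1,0) (1,1) (1,2) (1,3) (1,4) (1,5) (2,0) (2,1) (2,3) (2,4) (2,5)] -> total=17
Click 2 (1,1) count=1: revealed 0 new [(none)] -> total=17
Click 3 (1,2) count=1: revealed 0 new [(none)] -> total=17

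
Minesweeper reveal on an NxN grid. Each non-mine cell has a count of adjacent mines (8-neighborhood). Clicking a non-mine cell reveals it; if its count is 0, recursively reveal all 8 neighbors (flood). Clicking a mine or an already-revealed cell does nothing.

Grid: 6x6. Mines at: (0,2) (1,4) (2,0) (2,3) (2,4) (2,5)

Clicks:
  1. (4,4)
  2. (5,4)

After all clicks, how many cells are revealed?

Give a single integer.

Click 1 (4,4) count=0: revealed 18 new [(3,0) (3,1) (3,2) (3,3) (3,4) (3,5) (4,0) (4,1) (4,2) (4,3) (4,4) (4,5) (5,0) (5,1) (5,2) (5,3) (5,4) (5,5)] -> total=18
Click 2 (5,4) count=0: revealed 0 new [(none)] -> total=18

Answer: 18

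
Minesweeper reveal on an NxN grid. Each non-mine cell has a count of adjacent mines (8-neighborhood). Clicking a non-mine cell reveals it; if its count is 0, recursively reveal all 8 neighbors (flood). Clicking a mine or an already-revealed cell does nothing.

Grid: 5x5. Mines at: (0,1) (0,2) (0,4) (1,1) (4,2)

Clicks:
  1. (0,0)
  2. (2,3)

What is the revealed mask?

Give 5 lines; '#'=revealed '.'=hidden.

Click 1 (0,0) count=2: revealed 1 new [(0,0)] -> total=1
Click 2 (2,3) count=0: revealed 11 new [(1,2) (1,3) (1,4) (2,2) (2,3) (2,4) (3,2) (3,3) (3,4) (4,3) (4,4)] -> total=12

Answer: #....
..###
..###
..###
...##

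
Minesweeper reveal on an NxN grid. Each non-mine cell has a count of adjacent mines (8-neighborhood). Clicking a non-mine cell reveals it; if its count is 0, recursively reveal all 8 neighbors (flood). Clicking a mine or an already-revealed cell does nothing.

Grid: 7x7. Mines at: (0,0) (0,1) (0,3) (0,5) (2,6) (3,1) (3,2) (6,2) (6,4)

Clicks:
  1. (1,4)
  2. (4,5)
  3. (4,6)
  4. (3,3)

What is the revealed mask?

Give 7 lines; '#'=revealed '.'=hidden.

Click 1 (1,4) count=2: revealed 1 new [(1,4)] -> total=1
Click 2 (4,5) count=0: revealed 19 new [(1,3) (1,5) (2,3) (2,4) (2,5) (3,3) (3,4) (3,5) (3,6) (4,3) (4,4) (4,5) (4,6) (5,3) (5,4) (5,5) (5,6) (6,5) (6,6)] -> total=20
Click 3 (4,6) count=0: revealed 0 new [(none)] -> total=20
Click 4 (3,3) count=1: revealed 0 new [(none)] -> total=20

Answer: .......
...###.
...###.
...####
...####
...####
.....##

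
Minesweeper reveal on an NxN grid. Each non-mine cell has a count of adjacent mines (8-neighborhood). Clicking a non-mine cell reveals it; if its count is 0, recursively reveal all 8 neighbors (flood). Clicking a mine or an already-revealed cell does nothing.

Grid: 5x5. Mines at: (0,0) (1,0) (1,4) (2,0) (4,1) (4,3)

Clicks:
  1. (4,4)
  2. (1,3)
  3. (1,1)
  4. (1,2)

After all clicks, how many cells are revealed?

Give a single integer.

Click 1 (4,4) count=1: revealed 1 new [(4,4)] -> total=1
Click 2 (1,3) count=1: revealed 1 new [(1,3)] -> total=2
Click 3 (1,1) count=3: revealed 1 new [(1,1)] -> total=3
Click 4 (1,2) count=0: revealed 10 new [(0,1) (0,2) (0,3) (1,2) (2,1) (2,2) (2,3) (3,1) (3,2) (3,3)] -> total=13

Answer: 13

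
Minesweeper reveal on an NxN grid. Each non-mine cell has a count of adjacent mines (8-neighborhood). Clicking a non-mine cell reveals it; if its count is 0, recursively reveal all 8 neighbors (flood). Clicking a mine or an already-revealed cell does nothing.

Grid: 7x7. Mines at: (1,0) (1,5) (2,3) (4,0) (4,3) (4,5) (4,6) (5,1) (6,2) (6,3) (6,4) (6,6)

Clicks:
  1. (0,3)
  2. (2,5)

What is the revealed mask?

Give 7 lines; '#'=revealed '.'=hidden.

Click 1 (0,3) count=0: revealed 8 new [(0,1) (0,2) (0,3) (0,4) (1,1) (1,2) (1,3) (1,4)] -> total=8
Click 2 (2,5) count=1: revealed 1 new [(2,5)] -> total=9

Answer: .####..
.####..
.....#.
.......
.......
.......
.......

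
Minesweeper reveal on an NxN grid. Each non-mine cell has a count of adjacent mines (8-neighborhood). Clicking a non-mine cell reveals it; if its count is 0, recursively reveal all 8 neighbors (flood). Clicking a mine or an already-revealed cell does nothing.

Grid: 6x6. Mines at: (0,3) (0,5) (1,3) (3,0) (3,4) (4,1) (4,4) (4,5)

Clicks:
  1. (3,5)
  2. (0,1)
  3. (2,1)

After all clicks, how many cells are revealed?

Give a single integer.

Click 1 (3,5) count=3: revealed 1 new [(3,5)] -> total=1
Click 2 (0,1) count=0: revealed 9 new [(0,0) (0,1) (0,2) (1,0) (1,1) (1,2) (2,0) (2,1) (2,2)] -> total=10
Click 3 (2,1) count=1: revealed 0 new [(none)] -> total=10

Answer: 10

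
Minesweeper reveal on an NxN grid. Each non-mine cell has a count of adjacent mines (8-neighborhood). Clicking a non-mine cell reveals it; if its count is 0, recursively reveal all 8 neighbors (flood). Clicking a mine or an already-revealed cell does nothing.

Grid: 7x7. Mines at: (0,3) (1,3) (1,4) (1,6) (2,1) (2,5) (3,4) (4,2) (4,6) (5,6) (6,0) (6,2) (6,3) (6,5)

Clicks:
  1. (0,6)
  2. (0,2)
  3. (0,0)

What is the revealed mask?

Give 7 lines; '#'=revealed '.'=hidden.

Click 1 (0,6) count=1: revealed 1 new [(0,6)] -> total=1
Click 2 (0,2) count=2: revealed 1 new [(0,2)] -> total=2
Click 3 (0,0) count=0: revealed 5 new [(0,0) (0,1) (1,0) (1,1) (1,2)] -> total=7

Answer: ###...#
###....
.......
.......
.......
.......
.......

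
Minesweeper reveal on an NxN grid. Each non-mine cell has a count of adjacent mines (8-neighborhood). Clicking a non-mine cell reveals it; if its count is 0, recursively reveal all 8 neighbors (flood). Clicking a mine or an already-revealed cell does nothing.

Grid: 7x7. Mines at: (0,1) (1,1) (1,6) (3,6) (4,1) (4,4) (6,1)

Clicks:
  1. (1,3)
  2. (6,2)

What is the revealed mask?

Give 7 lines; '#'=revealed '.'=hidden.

Click 1 (1,3) count=0: revealed 16 new [(0,2) (0,3) (0,4) (0,5) (1,2) (1,3) (1,4) (1,5) (2,2) (2,3) (2,4) (2,5) (3,2) (3,3) (3,4) (3,5)] -> total=16
Click 2 (6,2) count=1: revealed 1 new [(6,2)] -> total=17

Answer: ..####.
..####.
..####.
..####.
.......
.......
..#....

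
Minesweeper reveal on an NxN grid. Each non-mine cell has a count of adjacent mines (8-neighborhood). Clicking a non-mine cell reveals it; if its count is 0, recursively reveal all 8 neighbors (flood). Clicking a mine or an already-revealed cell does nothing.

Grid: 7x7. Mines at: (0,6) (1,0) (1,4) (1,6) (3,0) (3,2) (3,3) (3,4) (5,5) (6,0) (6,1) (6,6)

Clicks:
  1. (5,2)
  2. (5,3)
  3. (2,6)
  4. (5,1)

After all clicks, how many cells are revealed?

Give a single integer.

Click 1 (5,2) count=1: revealed 1 new [(5,2)] -> total=1
Click 2 (5,3) count=0: revealed 8 new [(4,2) (4,3) (4,4) (5,3) (5,4) (6,2) (6,3) (6,4)] -> total=9
Click 3 (2,6) count=1: revealed 1 new [(2,6)] -> total=10
Click 4 (5,1) count=2: revealed 1 new [(5,1)] -> total=11

Answer: 11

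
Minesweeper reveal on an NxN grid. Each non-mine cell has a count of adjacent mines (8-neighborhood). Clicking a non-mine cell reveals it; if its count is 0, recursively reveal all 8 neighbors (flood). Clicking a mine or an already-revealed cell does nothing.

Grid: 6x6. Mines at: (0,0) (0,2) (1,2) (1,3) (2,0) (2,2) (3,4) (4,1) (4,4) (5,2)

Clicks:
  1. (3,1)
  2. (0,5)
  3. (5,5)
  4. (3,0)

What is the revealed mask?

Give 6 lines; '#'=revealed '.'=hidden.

Click 1 (3,1) count=3: revealed 1 new [(3,1)] -> total=1
Click 2 (0,5) count=0: revealed 6 new [(0,4) (0,5) (1,4) (1,5) (2,4) (2,5)] -> total=7
Click 3 (5,5) count=1: revealed 1 new [(5,5)] -> total=8
Click 4 (3,0) count=2: revealed 1 new [(3,0)] -> total=9

Answer: ....##
....##
....##
##....
......
.....#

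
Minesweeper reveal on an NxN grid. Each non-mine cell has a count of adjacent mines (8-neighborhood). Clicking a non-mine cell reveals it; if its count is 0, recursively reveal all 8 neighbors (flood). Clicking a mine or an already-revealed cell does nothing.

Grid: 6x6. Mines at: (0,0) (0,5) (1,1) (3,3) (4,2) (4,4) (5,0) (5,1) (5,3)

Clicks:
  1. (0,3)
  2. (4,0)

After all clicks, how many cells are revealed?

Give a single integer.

Click 1 (0,3) count=0: revealed 9 new [(0,2) (0,3) (0,4) (1,2) (1,3) (1,4) (2,2) (2,3) (2,4)] -> total=9
Click 2 (4,0) count=2: revealed 1 new [(4,0)] -> total=10

Answer: 10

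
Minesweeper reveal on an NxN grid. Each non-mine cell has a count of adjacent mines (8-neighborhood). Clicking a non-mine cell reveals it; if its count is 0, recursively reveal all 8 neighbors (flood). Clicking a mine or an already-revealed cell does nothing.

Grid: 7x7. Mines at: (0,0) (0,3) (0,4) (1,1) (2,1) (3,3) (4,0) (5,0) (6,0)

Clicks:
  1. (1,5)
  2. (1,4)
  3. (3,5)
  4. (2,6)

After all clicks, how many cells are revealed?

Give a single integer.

Answer: 29

Derivation:
Click 1 (1,5) count=1: revealed 1 new [(1,5)] -> total=1
Click 2 (1,4) count=2: revealed 1 new [(1,4)] -> total=2
Click 3 (3,5) count=0: revealed 27 new [(0,5) (0,6) (1,6) (2,4) (2,5) (2,6) (3,4) (3,5) (3,6) (4,1) (4,2) (4,3) (4,4) (4,5) (4,6) (5,1) (5,2) (5,3) (5,4) (5,5) (5,6) (6,1) (6,2) (6,3) (6,4) (6,5) (6,6)] -> total=29
Click 4 (2,6) count=0: revealed 0 new [(none)] -> total=29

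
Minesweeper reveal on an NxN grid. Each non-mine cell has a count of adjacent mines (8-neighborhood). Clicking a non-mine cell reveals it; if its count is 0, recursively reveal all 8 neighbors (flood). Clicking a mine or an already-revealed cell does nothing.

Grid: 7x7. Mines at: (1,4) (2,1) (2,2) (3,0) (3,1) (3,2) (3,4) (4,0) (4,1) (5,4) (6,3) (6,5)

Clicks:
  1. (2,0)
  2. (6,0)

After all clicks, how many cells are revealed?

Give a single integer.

Answer: 7

Derivation:
Click 1 (2,0) count=3: revealed 1 new [(2,0)] -> total=1
Click 2 (6,0) count=0: revealed 6 new [(5,0) (5,1) (5,2) (6,0) (6,1) (6,2)] -> total=7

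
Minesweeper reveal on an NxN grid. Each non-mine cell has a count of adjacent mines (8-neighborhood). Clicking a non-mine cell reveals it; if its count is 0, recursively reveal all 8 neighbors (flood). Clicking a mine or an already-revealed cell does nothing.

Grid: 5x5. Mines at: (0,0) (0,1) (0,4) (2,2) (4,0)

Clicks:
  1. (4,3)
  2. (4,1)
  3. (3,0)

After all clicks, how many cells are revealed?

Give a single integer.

Answer: 13

Derivation:
Click 1 (4,3) count=0: revealed 12 new [(1,3) (1,4) (2,3) (2,4) (3,1) (3,2) (3,3) (3,4) (4,1) (4,2) (4,3) (4,4)] -> total=12
Click 2 (4,1) count=1: revealed 0 new [(none)] -> total=12
Click 3 (3,0) count=1: revealed 1 new [(3,0)] -> total=13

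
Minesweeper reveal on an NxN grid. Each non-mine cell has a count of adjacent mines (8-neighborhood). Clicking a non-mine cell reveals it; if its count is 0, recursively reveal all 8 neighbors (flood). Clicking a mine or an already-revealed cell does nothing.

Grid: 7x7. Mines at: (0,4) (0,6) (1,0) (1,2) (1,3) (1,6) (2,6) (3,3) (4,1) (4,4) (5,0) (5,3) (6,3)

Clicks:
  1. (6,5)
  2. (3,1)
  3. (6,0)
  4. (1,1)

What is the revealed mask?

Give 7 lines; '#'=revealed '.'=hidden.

Click 1 (6,5) count=0: revealed 10 new [(3,5) (3,6) (4,5) (4,6) (5,4) (5,5) (5,6) (6,4) (6,5) (6,6)] -> total=10
Click 2 (3,1) count=1: revealed 1 new [(3,1)] -> total=11
Click 3 (6,0) count=1: revealed 1 new [(6,0)] -> total=12
Click 4 (1,1) count=2: revealed 1 new [(1,1)] -> total=13

Answer: .......
.#.....
.......
.#...##
.....##
....###
#...###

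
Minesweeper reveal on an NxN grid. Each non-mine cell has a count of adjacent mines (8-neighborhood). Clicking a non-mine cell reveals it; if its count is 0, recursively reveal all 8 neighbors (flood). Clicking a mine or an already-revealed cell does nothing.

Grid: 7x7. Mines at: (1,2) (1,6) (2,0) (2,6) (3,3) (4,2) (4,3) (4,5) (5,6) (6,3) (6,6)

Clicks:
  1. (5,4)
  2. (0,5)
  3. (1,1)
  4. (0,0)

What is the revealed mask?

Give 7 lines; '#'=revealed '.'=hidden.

Click 1 (5,4) count=3: revealed 1 new [(5,4)] -> total=1
Click 2 (0,5) count=1: revealed 1 new [(0,5)] -> total=2
Click 3 (1,1) count=2: revealed 1 new [(1,1)] -> total=3
Click 4 (0,0) count=0: revealed 3 new [(0,0) (0,1) (1,0)] -> total=6

Answer: ##...#.
##.....
.......
.......
.......
....#..
.......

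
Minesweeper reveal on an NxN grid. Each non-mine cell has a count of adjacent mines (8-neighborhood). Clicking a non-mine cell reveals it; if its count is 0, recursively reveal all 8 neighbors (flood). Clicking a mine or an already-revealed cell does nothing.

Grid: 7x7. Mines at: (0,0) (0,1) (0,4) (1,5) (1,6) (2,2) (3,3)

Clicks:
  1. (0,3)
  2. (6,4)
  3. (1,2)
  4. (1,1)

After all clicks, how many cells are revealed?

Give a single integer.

Answer: 36

Derivation:
Click 1 (0,3) count=1: revealed 1 new [(0,3)] -> total=1
Click 2 (6,4) count=0: revealed 34 new [(1,0) (1,1) (2,0) (2,1) (2,4) (2,5) (2,6) (3,0) (3,1) (3,2) (3,4) (3,5) (3,6) (4,0) (4,1) (4,2) (4,3) (4,4) (4,5) (4,6) (5,0) (5,1) (5,2) (5,3) (5,4) (5,5) (5,6) (6,0) (6,1) (6,2) (6,3) (6,4) (6,5) (6,6)] -> total=35
Click 3 (1,2) count=2: revealed 1 new [(1,2)] -> total=36
Click 4 (1,1) count=3: revealed 0 new [(none)] -> total=36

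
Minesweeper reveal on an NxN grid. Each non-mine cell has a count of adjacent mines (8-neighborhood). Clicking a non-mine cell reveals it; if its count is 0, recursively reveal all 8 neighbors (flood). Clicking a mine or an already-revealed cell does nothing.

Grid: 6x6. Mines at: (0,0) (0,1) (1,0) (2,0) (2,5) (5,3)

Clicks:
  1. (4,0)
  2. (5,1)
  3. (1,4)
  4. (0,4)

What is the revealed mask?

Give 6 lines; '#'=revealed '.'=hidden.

Answer: ..####
.#####
.####.
#####.
#####.
###...

Derivation:
Click 1 (4,0) count=0: revealed 26 new [(0,2) (0,3) (0,4) (0,5) (1,1) (1,2) (1,3) (1,4) (1,5) (2,1) (2,2) (2,3) (2,4) (3,0) (3,1) (3,2) (3,3) (3,4) (4,0) (4,1) (4,2) (4,3) (4,4) (5,0) (5,1) (5,2)] -> total=26
Click 2 (5,1) count=0: revealed 0 new [(none)] -> total=26
Click 3 (1,4) count=1: revealed 0 new [(none)] -> total=26
Click 4 (0,4) count=0: revealed 0 new [(none)] -> total=26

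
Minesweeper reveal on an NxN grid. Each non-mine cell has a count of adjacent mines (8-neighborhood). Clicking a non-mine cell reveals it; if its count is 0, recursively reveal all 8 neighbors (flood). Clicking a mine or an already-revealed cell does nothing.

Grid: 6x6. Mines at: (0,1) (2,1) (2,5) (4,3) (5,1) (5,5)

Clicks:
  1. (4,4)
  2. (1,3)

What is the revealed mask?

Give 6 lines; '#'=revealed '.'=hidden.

Answer: ..####
..####
..###.
..###.
....#.
......

Derivation:
Click 1 (4,4) count=2: revealed 1 new [(4,4)] -> total=1
Click 2 (1,3) count=0: revealed 14 new [(0,2) (0,3) (0,4) (0,5) (1,2) (1,3) (1,4) (1,5) (2,2) (2,3) (2,4) (3,2) (3,3) (3,4)] -> total=15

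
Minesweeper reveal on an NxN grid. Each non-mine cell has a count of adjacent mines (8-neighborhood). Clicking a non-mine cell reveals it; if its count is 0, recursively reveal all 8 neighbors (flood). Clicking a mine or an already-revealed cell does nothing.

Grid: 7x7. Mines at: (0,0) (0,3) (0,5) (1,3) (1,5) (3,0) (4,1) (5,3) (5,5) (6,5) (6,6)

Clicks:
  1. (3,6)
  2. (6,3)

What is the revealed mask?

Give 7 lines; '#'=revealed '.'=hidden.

Click 1 (3,6) count=0: revealed 15 new [(2,2) (2,3) (2,4) (2,5) (2,6) (3,2) (3,3) (3,4) (3,5) (3,6) (4,2) (4,3) (4,4) (4,5) (4,6)] -> total=15
Click 2 (6,3) count=1: revealed 1 new [(6,3)] -> total=16

Answer: .......
.......
..#####
..#####
..#####
.......
...#...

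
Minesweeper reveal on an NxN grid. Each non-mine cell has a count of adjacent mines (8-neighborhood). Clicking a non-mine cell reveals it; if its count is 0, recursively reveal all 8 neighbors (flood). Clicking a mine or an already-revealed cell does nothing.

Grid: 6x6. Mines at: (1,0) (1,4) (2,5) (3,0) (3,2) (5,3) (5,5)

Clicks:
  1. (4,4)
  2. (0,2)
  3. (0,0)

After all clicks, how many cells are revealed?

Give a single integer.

Answer: 11

Derivation:
Click 1 (4,4) count=2: revealed 1 new [(4,4)] -> total=1
Click 2 (0,2) count=0: revealed 9 new [(0,1) (0,2) (0,3) (1,1) (1,2) (1,3) (2,1) (2,2) (2,3)] -> total=10
Click 3 (0,0) count=1: revealed 1 new [(0,0)] -> total=11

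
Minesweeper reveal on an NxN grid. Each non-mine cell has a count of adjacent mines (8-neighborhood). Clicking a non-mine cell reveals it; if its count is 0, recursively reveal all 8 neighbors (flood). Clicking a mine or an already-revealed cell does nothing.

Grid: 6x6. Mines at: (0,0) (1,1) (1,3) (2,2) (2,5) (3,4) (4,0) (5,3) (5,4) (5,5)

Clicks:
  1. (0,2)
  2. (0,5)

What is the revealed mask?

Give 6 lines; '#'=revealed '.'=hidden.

Answer: ..#.##
....##
......
......
......
......

Derivation:
Click 1 (0,2) count=2: revealed 1 new [(0,2)] -> total=1
Click 2 (0,5) count=0: revealed 4 new [(0,4) (0,5) (1,4) (1,5)] -> total=5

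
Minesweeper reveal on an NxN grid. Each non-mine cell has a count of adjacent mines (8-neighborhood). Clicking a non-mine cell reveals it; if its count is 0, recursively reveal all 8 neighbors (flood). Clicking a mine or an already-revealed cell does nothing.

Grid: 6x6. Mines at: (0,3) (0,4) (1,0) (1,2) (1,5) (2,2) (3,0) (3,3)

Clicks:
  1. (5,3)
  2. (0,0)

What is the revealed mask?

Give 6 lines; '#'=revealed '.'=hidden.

Answer: #.....
......
....##
....##
######
######

Derivation:
Click 1 (5,3) count=0: revealed 16 new [(2,4) (2,5) (3,4) (3,5) (4,0) (4,1) (4,2) (4,3) (4,4) (4,5) (5,0) (5,1) (5,2) (5,3) (5,4) (5,5)] -> total=16
Click 2 (0,0) count=1: revealed 1 new [(0,0)] -> total=17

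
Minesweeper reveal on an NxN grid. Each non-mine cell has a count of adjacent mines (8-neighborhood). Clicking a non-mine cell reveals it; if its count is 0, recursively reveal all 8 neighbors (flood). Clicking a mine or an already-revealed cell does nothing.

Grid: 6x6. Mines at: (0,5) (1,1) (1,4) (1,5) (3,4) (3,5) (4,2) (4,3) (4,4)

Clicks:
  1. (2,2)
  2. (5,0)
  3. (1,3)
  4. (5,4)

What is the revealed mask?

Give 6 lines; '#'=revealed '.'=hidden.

Click 1 (2,2) count=1: revealed 1 new [(2,2)] -> total=1
Click 2 (5,0) count=0: revealed 8 new [(2,0) (2,1) (3,0) (3,1) (4,0) (4,1) (5,0) (5,1)] -> total=9
Click 3 (1,3) count=1: revealed 1 new [(1,3)] -> total=10
Click 4 (5,4) count=2: revealed 1 new [(5,4)] -> total=11

Answer: ......
...#..
###...
##....
##....
##..#.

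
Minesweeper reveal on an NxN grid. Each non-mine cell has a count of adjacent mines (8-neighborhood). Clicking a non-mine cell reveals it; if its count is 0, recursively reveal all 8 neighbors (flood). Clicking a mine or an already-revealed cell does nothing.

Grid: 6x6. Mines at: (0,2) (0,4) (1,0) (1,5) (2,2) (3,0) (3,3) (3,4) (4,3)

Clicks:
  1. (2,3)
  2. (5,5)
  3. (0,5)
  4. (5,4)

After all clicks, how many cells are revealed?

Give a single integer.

Answer: 6

Derivation:
Click 1 (2,3) count=3: revealed 1 new [(2,3)] -> total=1
Click 2 (5,5) count=0: revealed 4 new [(4,4) (4,5) (5,4) (5,5)] -> total=5
Click 3 (0,5) count=2: revealed 1 new [(0,5)] -> total=6
Click 4 (5,4) count=1: revealed 0 new [(none)] -> total=6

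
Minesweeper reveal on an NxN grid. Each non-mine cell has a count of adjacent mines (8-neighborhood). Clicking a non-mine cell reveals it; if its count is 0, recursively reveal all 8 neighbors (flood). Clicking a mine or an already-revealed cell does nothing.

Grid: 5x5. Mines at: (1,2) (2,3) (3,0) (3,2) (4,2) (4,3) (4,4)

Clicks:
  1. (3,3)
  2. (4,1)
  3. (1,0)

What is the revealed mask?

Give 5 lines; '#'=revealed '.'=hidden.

Click 1 (3,3) count=5: revealed 1 new [(3,3)] -> total=1
Click 2 (4,1) count=3: revealed 1 new [(4,1)] -> total=2
Click 3 (1,0) count=0: revealed 6 new [(0,0) (0,1) (1,0) (1,1) (2,0) (2,1)] -> total=8

Answer: ##...
##...
##...
...#.
.#...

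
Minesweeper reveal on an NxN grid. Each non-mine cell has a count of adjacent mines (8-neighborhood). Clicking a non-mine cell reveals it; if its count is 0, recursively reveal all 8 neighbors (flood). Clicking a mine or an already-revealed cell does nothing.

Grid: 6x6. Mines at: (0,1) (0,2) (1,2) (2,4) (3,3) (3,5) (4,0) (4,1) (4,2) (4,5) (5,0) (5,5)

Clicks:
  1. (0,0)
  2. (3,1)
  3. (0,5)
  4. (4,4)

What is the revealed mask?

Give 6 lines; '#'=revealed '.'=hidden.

Answer: #..###
...###
......
.#....
....#.
......

Derivation:
Click 1 (0,0) count=1: revealed 1 new [(0,0)] -> total=1
Click 2 (3,1) count=3: revealed 1 new [(3,1)] -> total=2
Click 3 (0,5) count=0: revealed 6 new [(0,3) (0,4) (0,5) (1,3) (1,4) (1,5)] -> total=8
Click 4 (4,4) count=4: revealed 1 new [(4,4)] -> total=9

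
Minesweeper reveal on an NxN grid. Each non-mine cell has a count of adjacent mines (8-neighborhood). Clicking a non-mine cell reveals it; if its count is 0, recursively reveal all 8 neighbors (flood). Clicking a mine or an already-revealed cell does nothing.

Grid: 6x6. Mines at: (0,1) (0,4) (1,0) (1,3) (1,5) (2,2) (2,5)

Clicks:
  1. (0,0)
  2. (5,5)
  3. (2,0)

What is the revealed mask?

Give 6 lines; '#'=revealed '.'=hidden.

Answer: #.....
......
##....
######
######
######

Derivation:
Click 1 (0,0) count=2: revealed 1 new [(0,0)] -> total=1
Click 2 (5,5) count=0: revealed 20 new [(2,0) (2,1) (3,0) (3,1) (3,2) (3,3) (3,4) (3,5) (4,0) (4,1) (4,2) (4,3) (4,4) (4,5) (5,0) (5,1) (5,2) (5,3) (5,4) (5,5)] -> total=21
Click 3 (2,0) count=1: revealed 0 new [(none)] -> total=21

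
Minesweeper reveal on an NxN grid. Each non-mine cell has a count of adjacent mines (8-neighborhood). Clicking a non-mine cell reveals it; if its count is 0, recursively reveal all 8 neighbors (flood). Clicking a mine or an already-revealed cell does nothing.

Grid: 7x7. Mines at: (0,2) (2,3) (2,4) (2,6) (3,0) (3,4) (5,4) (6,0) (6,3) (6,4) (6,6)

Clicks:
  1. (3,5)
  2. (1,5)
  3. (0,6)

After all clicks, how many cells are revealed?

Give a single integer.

Click 1 (3,5) count=3: revealed 1 new [(3,5)] -> total=1
Click 2 (1,5) count=2: revealed 1 new [(1,5)] -> total=2
Click 3 (0,6) count=0: revealed 7 new [(0,3) (0,4) (0,5) (0,6) (1,3) (1,4) (1,6)] -> total=9

Answer: 9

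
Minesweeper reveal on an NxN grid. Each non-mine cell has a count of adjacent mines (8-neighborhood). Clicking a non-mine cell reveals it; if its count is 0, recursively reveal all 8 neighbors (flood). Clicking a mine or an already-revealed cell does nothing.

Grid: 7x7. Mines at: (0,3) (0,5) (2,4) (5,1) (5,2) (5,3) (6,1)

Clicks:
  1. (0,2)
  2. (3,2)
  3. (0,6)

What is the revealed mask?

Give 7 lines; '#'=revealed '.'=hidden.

Answer: ###...#
####...
####...
####...
####...
.......
.......

Derivation:
Click 1 (0,2) count=1: revealed 1 new [(0,2)] -> total=1
Click 2 (3,2) count=0: revealed 18 new [(0,0) (0,1) (1,0) (1,1) (1,2) (1,3) (2,0) (2,1) (2,2) (2,3) (3,0) (3,1) (3,2) (3,3) (4,0) (4,1) (4,2) (4,3)] -> total=19
Click 3 (0,6) count=1: revealed 1 new [(0,6)] -> total=20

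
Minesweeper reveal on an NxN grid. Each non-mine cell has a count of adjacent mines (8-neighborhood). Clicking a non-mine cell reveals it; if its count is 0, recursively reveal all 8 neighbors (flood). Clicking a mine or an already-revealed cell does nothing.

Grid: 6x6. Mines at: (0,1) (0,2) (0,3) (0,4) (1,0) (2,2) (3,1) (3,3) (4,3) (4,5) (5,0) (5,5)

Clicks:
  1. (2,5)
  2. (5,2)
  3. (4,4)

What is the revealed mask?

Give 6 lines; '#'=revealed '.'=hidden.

Answer: ......
....##
....##
....##
....#.
..#...

Derivation:
Click 1 (2,5) count=0: revealed 6 new [(1,4) (1,5) (2,4) (2,5) (3,4) (3,5)] -> total=6
Click 2 (5,2) count=1: revealed 1 new [(5,2)] -> total=7
Click 3 (4,4) count=4: revealed 1 new [(4,4)] -> total=8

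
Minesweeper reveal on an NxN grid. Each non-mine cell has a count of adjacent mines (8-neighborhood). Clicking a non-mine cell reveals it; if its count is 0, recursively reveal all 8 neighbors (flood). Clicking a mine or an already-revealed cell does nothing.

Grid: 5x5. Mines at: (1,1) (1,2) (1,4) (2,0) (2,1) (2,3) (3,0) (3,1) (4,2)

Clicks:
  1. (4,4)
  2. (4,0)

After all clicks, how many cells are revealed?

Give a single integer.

Click 1 (4,4) count=0: revealed 4 new [(3,3) (3,4) (4,3) (4,4)] -> total=4
Click 2 (4,0) count=2: revealed 1 new [(4,0)] -> total=5

Answer: 5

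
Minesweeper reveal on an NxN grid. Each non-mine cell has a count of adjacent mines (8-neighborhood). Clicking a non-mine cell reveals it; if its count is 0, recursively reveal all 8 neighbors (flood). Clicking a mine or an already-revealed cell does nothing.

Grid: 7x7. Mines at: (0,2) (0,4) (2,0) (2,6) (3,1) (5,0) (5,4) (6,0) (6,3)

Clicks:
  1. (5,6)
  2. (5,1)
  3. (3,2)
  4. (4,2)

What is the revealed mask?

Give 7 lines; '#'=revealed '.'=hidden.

Click 1 (5,6) count=0: revealed 8 new [(3,5) (3,6) (4,5) (4,6) (5,5) (5,6) (6,5) (6,6)] -> total=8
Click 2 (5,1) count=2: revealed 1 new [(5,1)] -> total=9
Click 3 (3,2) count=1: revealed 1 new [(3,2)] -> total=10
Click 4 (4,2) count=1: revealed 1 new [(4,2)] -> total=11

Answer: .......
.......
.......
..#..##
..#..##
.#...##
.....##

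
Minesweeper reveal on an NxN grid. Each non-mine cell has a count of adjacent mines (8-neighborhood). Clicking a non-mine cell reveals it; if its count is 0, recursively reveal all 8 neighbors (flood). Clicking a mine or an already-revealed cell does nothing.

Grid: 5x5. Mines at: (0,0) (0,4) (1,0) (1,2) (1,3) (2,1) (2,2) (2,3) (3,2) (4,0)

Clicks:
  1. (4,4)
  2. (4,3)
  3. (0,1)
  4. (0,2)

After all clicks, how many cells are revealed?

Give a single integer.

Click 1 (4,4) count=0: revealed 4 new [(3,3) (3,4) (4,3) (4,4)] -> total=4
Click 2 (4,3) count=1: revealed 0 new [(none)] -> total=4
Click 3 (0,1) count=3: revealed 1 new [(0,1)] -> total=5
Click 4 (0,2) count=2: revealed 1 new [(0,2)] -> total=6

Answer: 6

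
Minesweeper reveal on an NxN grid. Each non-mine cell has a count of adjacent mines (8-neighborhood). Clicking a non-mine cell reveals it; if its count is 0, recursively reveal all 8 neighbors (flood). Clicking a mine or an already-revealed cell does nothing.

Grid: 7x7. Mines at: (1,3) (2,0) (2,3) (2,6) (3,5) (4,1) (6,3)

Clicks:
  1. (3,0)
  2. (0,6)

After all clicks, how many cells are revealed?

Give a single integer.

Click 1 (3,0) count=2: revealed 1 new [(3,0)] -> total=1
Click 2 (0,6) count=0: revealed 6 new [(0,4) (0,5) (0,6) (1,4) (1,5) (1,6)] -> total=7

Answer: 7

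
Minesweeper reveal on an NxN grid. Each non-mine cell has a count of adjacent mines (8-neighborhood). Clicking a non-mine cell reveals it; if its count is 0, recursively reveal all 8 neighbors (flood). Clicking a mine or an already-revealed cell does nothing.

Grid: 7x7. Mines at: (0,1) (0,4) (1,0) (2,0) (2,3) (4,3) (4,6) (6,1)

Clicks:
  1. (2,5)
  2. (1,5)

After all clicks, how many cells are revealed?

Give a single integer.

Answer: 11

Derivation:
Click 1 (2,5) count=0: revealed 11 new [(0,5) (0,6) (1,4) (1,5) (1,6) (2,4) (2,5) (2,6) (3,4) (3,5) (3,6)] -> total=11
Click 2 (1,5) count=1: revealed 0 new [(none)] -> total=11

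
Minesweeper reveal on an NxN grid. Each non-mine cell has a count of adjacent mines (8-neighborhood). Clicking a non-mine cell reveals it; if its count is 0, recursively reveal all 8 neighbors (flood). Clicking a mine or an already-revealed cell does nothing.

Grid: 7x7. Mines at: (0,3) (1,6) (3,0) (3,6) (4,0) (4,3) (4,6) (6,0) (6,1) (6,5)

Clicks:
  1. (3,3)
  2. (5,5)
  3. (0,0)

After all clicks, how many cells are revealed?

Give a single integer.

Click 1 (3,3) count=1: revealed 1 new [(3,3)] -> total=1
Click 2 (5,5) count=2: revealed 1 new [(5,5)] -> total=2
Click 3 (0,0) count=0: revealed 19 new [(0,0) (0,1) (0,2) (1,0) (1,1) (1,2) (1,3) (1,4) (1,5) (2,0) (2,1) (2,2) (2,3) (2,4) (2,5) (3,1) (3,2) (3,4) (3,5)] -> total=21

Answer: 21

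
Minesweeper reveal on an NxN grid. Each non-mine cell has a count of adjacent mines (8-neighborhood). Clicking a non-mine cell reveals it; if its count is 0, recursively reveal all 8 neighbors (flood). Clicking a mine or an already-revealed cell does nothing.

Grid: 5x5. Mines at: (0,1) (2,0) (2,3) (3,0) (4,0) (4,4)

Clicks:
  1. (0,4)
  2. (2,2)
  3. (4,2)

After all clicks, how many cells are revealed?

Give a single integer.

Click 1 (0,4) count=0: revealed 6 new [(0,2) (0,3) (0,4) (1,2) (1,3) (1,4)] -> total=6
Click 2 (2,2) count=1: revealed 1 new [(2,2)] -> total=7
Click 3 (4,2) count=0: revealed 6 new [(3,1) (3,2) (3,3) (4,1) (4,2) (4,3)] -> total=13

Answer: 13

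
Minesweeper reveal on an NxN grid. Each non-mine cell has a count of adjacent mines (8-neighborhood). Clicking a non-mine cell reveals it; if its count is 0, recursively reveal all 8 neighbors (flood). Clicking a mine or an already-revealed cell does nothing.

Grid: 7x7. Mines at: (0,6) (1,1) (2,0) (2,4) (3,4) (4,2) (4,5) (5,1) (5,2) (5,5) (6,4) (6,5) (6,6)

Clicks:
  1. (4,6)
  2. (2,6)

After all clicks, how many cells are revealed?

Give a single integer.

Click 1 (4,6) count=2: revealed 1 new [(4,6)] -> total=1
Click 2 (2,6) count=0: revealed 6 new [(1,5) (1,6) (2,5) (2,6) (3,5) (3,6)] -> total=7

Answer: 7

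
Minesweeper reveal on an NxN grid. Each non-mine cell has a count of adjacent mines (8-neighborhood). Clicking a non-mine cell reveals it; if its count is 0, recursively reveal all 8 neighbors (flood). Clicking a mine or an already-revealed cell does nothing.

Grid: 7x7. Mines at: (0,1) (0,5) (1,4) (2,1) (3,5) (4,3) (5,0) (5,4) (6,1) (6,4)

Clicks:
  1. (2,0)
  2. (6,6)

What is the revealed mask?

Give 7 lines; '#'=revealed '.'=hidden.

Answer: .......
.......
#......
.......
.....##
.....##
.....##

Derivation:
Click 1 (2,0) count=1: revealed 1 new [(2,0)] -> total=1
Click 2 (6,6) count=0: revealed 6 new [(4,5) (4,6) (5,5) (5,6) (6,5) (6,6)] -> total=7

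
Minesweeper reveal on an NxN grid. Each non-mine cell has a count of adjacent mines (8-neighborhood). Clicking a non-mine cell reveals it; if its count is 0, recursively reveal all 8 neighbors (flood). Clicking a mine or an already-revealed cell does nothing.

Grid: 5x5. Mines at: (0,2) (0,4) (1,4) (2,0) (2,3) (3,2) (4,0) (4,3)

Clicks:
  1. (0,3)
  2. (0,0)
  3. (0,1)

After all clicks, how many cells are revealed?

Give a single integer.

Answer: 5

Derivation:
Click 1 (0,3) count=3: revealed 1 new [(0,3)] -> total=1
Click 2 (0,0) count=0: revealed 4 new [(0,0) (0,1) (1,0) (1,1)] -> total=5
Click 3 (0,1) count=1: revealed 0 new [(none)] -> total=5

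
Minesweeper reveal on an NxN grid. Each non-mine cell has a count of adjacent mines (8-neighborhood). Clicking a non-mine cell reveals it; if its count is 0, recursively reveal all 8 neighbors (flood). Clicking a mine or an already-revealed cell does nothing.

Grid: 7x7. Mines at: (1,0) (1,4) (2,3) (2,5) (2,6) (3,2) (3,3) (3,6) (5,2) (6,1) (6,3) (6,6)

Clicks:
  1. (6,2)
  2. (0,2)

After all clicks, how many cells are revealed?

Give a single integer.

Answer: 7

Derivation:
Click 1 (6,2) count=3: revealed 1 new [(6,2)] -> total=1
Click 2 (0,2) count=0: revealed 6 new [(0,1) (0,2) (0,3) (1,1) (1,2) (1,3)] -> total=7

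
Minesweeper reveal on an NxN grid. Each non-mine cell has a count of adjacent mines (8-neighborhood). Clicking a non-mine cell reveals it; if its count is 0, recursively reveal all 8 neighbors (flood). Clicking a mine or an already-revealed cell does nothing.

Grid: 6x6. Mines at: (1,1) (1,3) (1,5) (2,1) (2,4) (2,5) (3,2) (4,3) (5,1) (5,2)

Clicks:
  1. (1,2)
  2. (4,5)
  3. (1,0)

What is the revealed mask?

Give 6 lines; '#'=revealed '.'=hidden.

Click 1 (1,2) count=3: revealed 1 new [(1,2)] -> total=1
Click 2 (4,5) count=0: revealed 6 new [(3,4) (3,5) (4,4) (4,5) (5,4) (5,5)] -> total=7
Click 3 (1,0) count=2: revealed 1 new [(1,0)] -> total=8

Answer: ......
#.#...
......
....##
....##
....##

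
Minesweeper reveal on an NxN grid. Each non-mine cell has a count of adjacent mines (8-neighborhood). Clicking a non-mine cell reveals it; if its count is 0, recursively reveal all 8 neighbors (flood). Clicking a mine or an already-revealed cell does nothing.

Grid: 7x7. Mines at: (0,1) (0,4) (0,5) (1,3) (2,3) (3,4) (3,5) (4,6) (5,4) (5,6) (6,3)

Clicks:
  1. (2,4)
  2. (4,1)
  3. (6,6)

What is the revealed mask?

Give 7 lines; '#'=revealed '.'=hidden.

Answer: .......
###....
###.#..
####...
####...
####...
###...#

Derivation:
Click 1 (2,4) count=4: revealed 1 new [(2,4)] -> total=1
Click 2 (4,1) count=0: revealed 21 new [(1,0) (1,1) (1,2) (2,0) (2,1) (2,2) (3,0) (3,1) (3,2) (3,3) (4,0) (4,1) (4,2) (4,3) (5,0) (5,1) (5,2) (5,3) (6,0) (6,1) (6,2)] -> total=22
Click 3 (6,6) count=1: revealed 1 new [(6,6)] -> total=23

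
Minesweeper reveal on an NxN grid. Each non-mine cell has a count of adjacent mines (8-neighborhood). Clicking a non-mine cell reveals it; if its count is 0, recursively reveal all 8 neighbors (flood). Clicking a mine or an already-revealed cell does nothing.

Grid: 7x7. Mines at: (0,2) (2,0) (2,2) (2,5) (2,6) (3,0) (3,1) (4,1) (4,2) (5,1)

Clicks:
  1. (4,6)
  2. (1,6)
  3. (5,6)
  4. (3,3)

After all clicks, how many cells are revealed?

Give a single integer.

Click 1 (4,6) count=0: revealed 18 new [(3,3) (3,4) (3,5) (3,6) (4,3) (4,4) (4,5) (4,6) (5,2) (5,3) (5,4) (5,5) (5,6) (6,2) (6,3) (6,4) (6,5) (6,6)] -> total=18
Click 2 (1,6) count=2: revealed 1 new [(1,6)] -> total=19
Click 3 (5,6) count=0: revealed 0 new [(none)] -> total=19
Click 4 (3,3) count=2: revealed 0 new [(none)] -> total=19

Answer: 19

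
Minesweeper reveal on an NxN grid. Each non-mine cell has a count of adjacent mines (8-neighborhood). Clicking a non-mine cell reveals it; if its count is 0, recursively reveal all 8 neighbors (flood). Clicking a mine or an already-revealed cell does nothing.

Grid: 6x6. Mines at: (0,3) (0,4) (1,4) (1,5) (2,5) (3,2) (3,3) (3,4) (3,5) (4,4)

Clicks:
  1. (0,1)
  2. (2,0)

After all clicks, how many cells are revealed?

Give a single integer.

Click 1 (0,1) count=0: revealed 19 new [(0,0) (0,1) (0,2) (1,0) (1,1) (1,2) (2,0) (2,1) (2,2) (3,0) (3,1) (4,0) (4,1) (4,2) (4,3) (5,0) (5,1) (5,2) (5,3)] -> total=19
Click 2 (2,0) count=0: revealed 0 new [(none)] -> total=19

Answer: 19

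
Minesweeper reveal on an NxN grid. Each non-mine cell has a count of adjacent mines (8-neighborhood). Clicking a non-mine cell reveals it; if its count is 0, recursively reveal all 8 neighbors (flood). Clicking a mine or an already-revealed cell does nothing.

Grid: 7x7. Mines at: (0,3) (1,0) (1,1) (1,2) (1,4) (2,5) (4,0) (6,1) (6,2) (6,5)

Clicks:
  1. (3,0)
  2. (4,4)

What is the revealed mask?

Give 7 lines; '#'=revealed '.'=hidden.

Click 1 (3,0) count=1: revealed 1 new [(3,0)] -> total=1
Click 2 (4,4) count=0: revealed 22 new [(2,1) (2,2) (2,3) (2,4) (3,1) (3,2) (3,3) (3,4) (3,5) (3,6) (4,1) (4,2) (4,3) (4,4) (4,5) (4,6) (5,1) (5,2) (5,3) (5,4) (5,5) (5,6)] -> total=23

Answer: .......
.......
.####..
#######
.######
.######
.......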